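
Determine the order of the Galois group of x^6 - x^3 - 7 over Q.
36

The degree of the splitting field over Q equals the order of the Galois group, so first determine the group. The polynomial f is an irreducible sextic over Q, so G = Gal(f/Q) is one of the 16 transitive subgroups 6T1, ..., 6T16 of S_6. The discriminant of f is 871199469, which is not a perfect square, so G is not contained in A_6. The transitive groups of degree 6 not contained in A_6 are: C_6 (6T1, order 6), S_3 (6T2, order 6), D_6 (6T3, order 12), C_3 x S_3 (6T5, order 18), A_4 x C_2 (6T6, order 24), S_4 (6T8, order 24), S_3 x S_3 (6T9, order 36), S_4 x C_2 (6T11, order 48), (S_3 x S_3) : C_2 (6T13, order 72), PGL(2,5) (6T14, order 120), S_6 (6T16, order 720). By Dedekind's theorem, for a prime p not dividing disc(f) the degrees of the irreducible factors of f mod p form the cycle type of an element of G. Factoring f modulo the 16 such primes p <= 67 (skipping 3, 7, 29, which divide the discriminant), each new pattern first appears at: mod 2: f = (x^6 + x^3 + 1), pattern 6; mod 5: f = (x + 1)(x + 2)(x^2 + 3x + 4)(x^2 + 4x + 1), pattern 2+2+1+1; mod 13: f = (x + 2)(x + 5)(x + 6)(x^3 + 4), pattern 3+1+1+1; mod 19: f = (x^2 + 10x + 15)(x^2 + 13x + 13)(x^2 + 15x + 10), pattern 2+2+2; mod 67: f = (x^3 + 18)(x^3 + 48), pattern 3+3. No other pattern occurs in this range, so the set of observed cycle types is {6, 2+2+1+1, 3+1+1+1, 2+2+2, 3+3}. The candidates containing elements of all these cycle types are S_3 x S_3 (6T9) of order 36, (S_3 x S_3) : C_2 (6T13) of order 72, S_6 (6T16) of order 720; the others are excluded. The observed types are precisely the cycle types that occur in S_3 x S_3 (6T9) (apart from the identity). Each of the other remaining candidates has further cycle types, and by the Chebotarev density theorem the matching factorization patterns would occur for a proportion of primes equal to their share of the group: (S_3 x S_3) : C_2 (6T13) additionally contains elements of type 4+2, 3+2+1, 2+1+1+1+1 (36 of its 72 elements, about 50% of primes); S_6 (6T16) additionally contains elements of type 5+1, 4+2, 4+1+1, 3+2+1, 2+1+1+1+1 (459 of its 720 elements, about 64% of primes). None of the 16 primes tested shows any such pattern (for each of these groups the chance of that is below 10^-4), which rules them out. Hence G = S_3 x S_3 (6T9), of order 36. The Galois group S_3 x S_3 (6T9) has order 36, so the splitting field has degree 36 over Q.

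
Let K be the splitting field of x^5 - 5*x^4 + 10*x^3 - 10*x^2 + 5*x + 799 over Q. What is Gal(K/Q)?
The polynomial f is an irreducible quintic over Q, so G = Gal(f/Q) is a transitive subgroup of S_5: one of C_5 (5T1, order 5), D_5 (5T2, order 10), F_20 (5T3, order 20), A_5 (5T4, order 60) or S_5 (5T5, order 120). The discriminant of f is 1280000000000000, which is not a perfect square, so G is not contained in A_5. The transitive groups of degree 5 not contained in A_5 are: F_20 (5T3, order 20), S_5 (5T5, order 120). By Dedekind's theorem, for a prime p not dividing disc(f) the degrees of the irreducible factors of f mod p form the cycle type of an element of G. Factoring f modulo the 18 such primes p <= 71 (skipping 2, 5, which divide the discriminant), each new pattern first appears at: mod 3: f = (x + 1)(x^4 + x^2 + x + 1), pattern 4+1; mod 11: f = (x^5 + 6x^4 + 10x^3 + x^2 + 5x + 7), pattern 5; mod 19: f = (x + 14)(x^2 + x + 14)(x^2 + 18x + 16), pattern 2+2+1; mod 31: f = (x + 4)(x + 8)(x + 9)(x + 17)(x + 19), pattern 1+1+1+1+1. No other pattern occurs in this range, so the set of observed cycle types is {4+1, 5, 2+2+1, 1+1+1+1+1}. The candidates containing elements of all these cycle types are F_20 (5T3) of order 20, S_5 (5T5) of order 120; the others are excluded. The observed types are precisely the cycle types that occur in F_20 (5T3). Each of the other remaining candidates has further cycle types, and by the Chebotarev density theorem the matching factorization patterns would occur for a proportion of primes equal to their share of the group: S_5 (5T5) additionally contains elements of type 3+2, 3+1+1, 2+1+1+1 (50 of its 120 elements, about 42% of primes). None of the 18 primes tested shows any such pattern (for each of these groups the chance of that is below 10^-4), which rules them out. Hence G = F_20 (5T3), of order 20.

F_20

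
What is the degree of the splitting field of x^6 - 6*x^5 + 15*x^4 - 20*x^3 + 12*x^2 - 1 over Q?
The degree of the splitting field over Q equals the order of the Galois group, so first determine the group. The polynomial f is an irreducible sextic over Q, so G = Gal(f/Q) is one of the 16 transitive subgroups 6T1, ..., 6T16 of S_6. The discriminant of f is -419904, which is not a perfect square, so G is not contained in A_6. The transitive groups of degree 6 not contained in A_6 are: C_6 (6T1, order 6), S_3 (6T2, order 6), D_6 (6T3, order 12), C_3 x S_3 (6T5, order 18), A_4 x C_2 (6T6, order 24), S_4 (6T8, order 24), S_3 x S_3 (6T9, order 36), S_4 x C_2 (6T11, order 48), (S_3 x S_3) : C_2 (6T13, order 72), PGL(2,5) (6T14, order 120), S_6 (6T16, order 720). By Dedekind's theorem, for a prime p not dividing disc(f) the degrees of the irreducible factors of f mod p form the cycle type of an element of G. Factoring f modulo the 33 such primes p <= 149 (skipping 2, 3, which divide the discriminant), each new pattern first appears at: mod 5: f = (x^3 + 4x + 2)(x^3 + 4x^2 + x + 2), pattern 3+3; mod 7: f = (x^6 + x^5 + x^4 + x^3 + 5x^2 + 6), pattern 6; mod 17: f = (x + 7)(x + 8)(x^2 + 15x + 4)(x^2 + 15x + 11), pattern 2+2+1+1; mod 19: f = (x + 2)(x + 7)(x + 10)(x + 15)(x^2 + 17x + 17), pattern 2+1+1+1+1; mod 71: f = (x^2 + 69x + 17)(x^2 + 69x + 26)(x^2 + 69x + 31), pattern 2+2+2. No other pattern occurs in this range, so the set of observed cycle types is {3+3, 6, 2+2+1+1, 2+1+1+1+1, 2+2+2}. The candidates containing elements of all these cycle types are A_4 x C_2 (6T6) of order 24, S_4 x C_2 (6T11) of order 48, (S_3 x S_3) : C_2 (6T13) of order 72, S_6 (6T16) of order 720; the others are excluded. The observed types are precisely the cycle types that occur in A_4 x C_2 (6T6) (apart from the identity). Each of the other remaining candidates has further cycle types, and by the Chebotarev density theorem the matching factorization patterns would occur for a proportion of primes equal to their share of the group: S_4 x C_2 (6T11) additionally contains elements of type 4+2, 4+1+1 (12 of its 48 elements, about 25% of primes); (S_3 x S_3) : C_2 (6T13) additionally contains elements of type 4+2, 3+2+1, 3+1+1+1 (34 of its 72 elements, about 47% of primes); S_6 (6T16) additionally contains elements of type 5+1, 4+2, 4+1+1, 3+2+1, 3+1+1+1 (484 of its 720 elements, about 67% of primes). None of the 33 primes tested shows any such pattern (for each of these groups the chance of that is below 10^-4), which rules them out. Hence G = A_4 x C_2 (6T6), of order 24. The Galois group A_4 x C_2 (6T6) has order 24, so the splitting field has degree 24 over Q.

24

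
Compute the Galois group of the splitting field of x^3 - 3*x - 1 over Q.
C_3 (also written C3)

The polynomial is an irreducible cubic over Q and its discriminant is 81 = 9^2, a perfect square. For an irreducible cubic, a square discriminant forces the Galois group to be A_3, the cyclic group of order 3.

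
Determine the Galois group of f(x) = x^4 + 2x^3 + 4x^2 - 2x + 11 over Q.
The polynomial is an irreducible quartic over Q and its discriminant is 512000, which is not a perfect square, so the Galois group is not contained in A_4. The resolvent cubic y^3 - 4*y^2 - 48*y + 128 has exactly one rational root, so the Galois group is C_4 or D_4. The quartic becomes reducible over Q(sqrt(disc)), so the group is C_4.

4T1: C_4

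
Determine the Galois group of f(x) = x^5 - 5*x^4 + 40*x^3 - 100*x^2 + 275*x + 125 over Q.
F_20, the Frobenius group of order 20

The polynomial f is an irreducible quintic over Q, so G = Gal(f/Q) is a transitive subgroup of S_5: one of C_5 (5T1, order 5), D_5 (5T2, order 10), F_20 (5T3, order 20), A_5 (5T4, order 60) or S_5 (5T5, order 120). The discriminant of f is 64800000000000, which is not a perfect square, so G is not contained in A_5. The transitive groups of degree 5 not contained in A_5 are: F_20 (5T3, order 20), S_5 (5T5, order 120). By Dedekind's theorem, for a prime p not dividing disc(f) the degrees of the irreducible factors of f mod p form the cycle type of an element of G. Factoring f modulo the 18 such primes p <= 73 (skipping 2, 3, 5, which divide the discriminant), each new pattern first appears at: mod 7: f = (x + 6)(x^4 + 3x^3 + x^2 + 6x + 1), pattern 4+1; mod 11: f = (x + 8)(x^2 + 3x + 3)(x^2 + 6x + 2), pattern 2+2+1; mod 19: f = (x^5 + 14x^4 + 2x^3 + 14x^2 + 9x + 11), pattern 5. No other pattern occurs in this range, so the set of observed cycle types is {4+1, 2+2+1, 5}. The candidates containing elements of all these cycle types are F_20 (5T3) of order 20, S_5 (5T5) of order 120; the others are excluded. The observed types are precisely the cycle types that occur in F_20 (5T3) (apart from the identity). Each of the other remaining candidates has further cycle types, and by the Chebotarev density theorem the matching factorization patterns would occur for a proportion of primes equal to their share of the group: S_5 (5T5) additionally contains elements of type 3+2, 3+1+1, 2+1+1+1 (50 of its 120 elements, about 42% of primes). None of the 18 primes tested shows any such pattern (for each of these groups the chance of that is below 10^-4), which rules them out. Hence G = F_20 (5T3), of order 20.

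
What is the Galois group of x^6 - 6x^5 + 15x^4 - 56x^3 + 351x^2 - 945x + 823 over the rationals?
The polynomial f is an irreducible sextic over Q, so G = Gal(f/Q) is one of the 16 transitive subgroups 6T1, ..., 6T16 of S_6. The discriminant of f is -2200994196714027, which is not a perfect square, so G is not contained in A_6. The transitive groups of degree 6 not contained in A_6 are: C_6 (6T1, order 6), S_3 (6T2, order 6), D_6 (6T3, order 12), C_3 x S_3 (6T5, order 18), A_4 x C_2 (6T6, order 24), S_4 (6T8, order 24), S_3 x S_3 (6T9, order 36), S_4 x C_2 (6T11, order 48), (S_3 x S_3) : C_2 (6T13, order 72), PGL(2,5) (6T14, order 120), S_6 (6T16, order 720). By Dedekind's theorem, for a prime p not dividing disc(f) the degrees of the irreducible factors of f mod p form the cycle type of an element of G. Factoring f modulo the 25 such primes p <= 127 (skipping 3, 11, 13, 17, 43, 109, which divide the discriminant), each new pattern first appears at: mod 2: f = (x^6 + x^4 + x^2 + x + 1), pattern 6; mod 7: f = (x + 2)(x^2 + 3x + 6)(x^3 + 3x^2 + 2x + 5), pattern 3+2+1; mod 23: f = (x^2 + 19x + 20)(x^4 + 21x^3 + 10x^2 + x + 17), pattern 4+2; mod 31: f = (x + 12)(x + 26)(x^2 + 4x + 29)(x^2 + 14x + 19), pattern 2+2+1+1; mod 61: f = (x + 7)(x + 18)(x + 32)(x + 60)(x^2 + 60x + 56), pattern 2+1+1+1+1; mod 97: f = (x + 22)(x + 71)(x + 79)(x^3 + 16x^2 + 91x + 38), pattern 3+1+1+1; mod 113: f = (x^2 + 28x + 45)(x^2 + 93x + 4)(x^2 + 99x + 73), pattern 2+2+2; mod 127: f = (x^3 + 7x^2 + 106x + 7)(x^3 + 114x^2 + 45), pattern 3+3. No other pattern occurs in this range, so the set of observed cycle types is {6, 3+2+1, 4+2, 2+2+1+1, 2+1+1+1+1, 3+1+1+1, 2+2+2, 3+3}. The candidates containing elements of all these cycle types are (S_3 x S_3) : C_2 (6T13) of order 72, S_6 (6T16) of order 720; the others are excluded. The observed types are precisely the cycle types that occur in (S_3 x S_3) : C_2 (6T13) (apart from the identity). Each of the other remaining candidates has further cycle types, and by the Chebotarev density theorem the matching factorization patterns would occur for a proportion of primes equal to their share of the group: S_6 (6T16) additionally contains elements of type 5+1, 4+1+1 (234 of its 720 elements, about 32% of primes). None of the 25 primes tested shows any such pattern (for each of these groups the chance of that is below 10^-4), which rules them out. Hence G = (S_3 x S_3) : C_2 (6T13), of order 72.

(S_3 x S_3) : C_2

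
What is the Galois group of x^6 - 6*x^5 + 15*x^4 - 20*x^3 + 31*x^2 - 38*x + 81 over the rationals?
The polynomial f is an irreducible sextic over Q, so G = Gal(f/Q) is one of the 16 transitive subgroups 6T1, ..., 6T16 of S_6. The discriminant of f is -66039417143296, which is not a perfect square, so G is not contained in A_6. The transitive groups of degree 6 not contained in A_6 are: C_6 (6T1, order 6), S_3 (6T2, order 6), D_6 (6T3, order 12), C_3 x S_3 (6T5, order 18), A_4 x C_2 (6T6, order 24), S_4 (6T8, order 24), S_3 x S_3 (6T9, order 36), S_4 x C_2 (6T11, order 48), (S_3 x S_3) : C_2 (6T13, order 72), PGL(2,5) (6T14, order 120), S_6 (6T16, order 720). By Dedekind's theorem, for a prime p not dividing disc(f) the degrees of the irreducible factors of f mod p form the cycle type of an element of G. Factoring f modulo the 17 such primes p <= 67 (skipping 2, 31, which divide the discriminant), each new pattern first appears at: mod 3: f = (x)(x + 1)(x^4 + 2x^3 + x^2 + 1), pattern 4+1+1; mod 5: f = (x^3 + x^2 + 3x + 1)(x^3 + 3x^2 + 4x + 1), pattern 3+3; mod 7: f = (x^6 + x^5 + x^4 + x^3 + 3x^2 + 4x + 4), pattern 6; mod 11: f = (x^2 + 5)(x^2 + 7x + 9)(x^2 + 9x + 4), pattern 2+2+2; mod 13: f = (x^2 + 11x + 12)(x^4 + 9x^3 + 8x^2 + 5x + 10), pattern 4+2; mod 37: f = (x + 9)(x + 26)(x^2 + 16x + 10)(x^2 + 17x + 9), pattern 2+2+1+1; mod 47: f = (x + 9)(x + 17)(x + 28)(x + 36)(x^2 + 45x + 2), pattern 2+1+1+1+1. No other pattern occurs in this range, so the set of observed cycle types is {4+1+1, 3+3, 6, 2+2+2, 4+2, 2+2+1+1, 2+1+1+1+1}. The candidates containing elements of all these cycle types are S_4 x C_2 (6T11) of order 48, S_6 (6T16) of order 720; the others are excluded. The observed types are precisely the cycle types that occur in S_4 x C_2 (6T11) (apart from the identity). Each of the other remaining candidates has further cycle types, and by the Chebotarev density theorem the matching factorization patterns would occur for a proportion of primes equal to their share of the group: S_6 (6T16) additionally contains elements of type 5+1, 3+2+1, 3+1+1+1 (304 of its 720 elements, about 42% of primes). None of the 17 primes tested shows any such pattern (for each of these groups the chance of that is below 10^-4), which rules them out. Hence G = S_4 x C_2 (6T11), of order 48.

S_4 x C_2 (also written S4xC2)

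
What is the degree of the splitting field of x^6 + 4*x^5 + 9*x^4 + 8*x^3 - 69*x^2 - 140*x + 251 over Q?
The degree of the splitting field over Q equals the order of the Galois group, so first determine the group. The polynomial f is an irreducible sextic over Q, so G = Gal(f/Q) is one of the 16 transitive subgroups 6T1, ..., 6T16 of S_6. The discriminant of f is 564385546240000 = 23756800^2, a perfect square, so G is contained in A_6. The transitive groups of degree 6 contained in A_6 are: A_4 (6T4, order 12), S_4 (6T7, order 24), (C_3 x C_3) : C_4 (6T10, order 36), PSL(2,5) (6T12, order 60), A_6 (6T15, order 360). By Dedekind's theorem, for a prime p not dividing disc(f) the degrees of the irreducible factors of f mod p form the cycle type of an element of G. Factoring f modulo the 19 such primes p <= 79 (skipping 2, 5, 29, which divide the discriminant), each new pattern first appears at: mod 3: f = (x^2 + 2x + 2)(x^4 + 2x^3 + x + 1), pattern 4+2; mod 11: f = (x^3 + 6x^2 + 8x + 10)(x^3 + 9x^2 + 2x + 2), pattern 3+3; mod 19: f = (x + 15)(x + 17)(x^2 + 13x + 13)(x^2 + 16x + 11), pattern 2+2+1+1; mod 61: f = (x + 6)(x + 39)(x + 53)(x^3 + 28x^2 + 14x + 10), pattern 3+1+1+1. No other pattern occurs in this range, so the set of observed cycle types is {4+2, 3+3, 2+2+1+1, 3+1+1+1}. The candidates containing elements of all these cycle types are (C_3 x C_3) : C_4 (6T10) of order 36, A_6 (6T15) of order 360; the others are excluded. The observed types are precisely the cycle types that occur in (C_3 x C_3) : C_4 (6T10) (apart from the identity). Each of the other remaining candidates has further cycle types, and by the Chebotarev density theorem the matching factorization patterns would occur for a proportion of primes equal to their share of the group: A_6 (6T15) additionally contains elements of type 5+1 (144 of its 360 elements, about 40% of primes). None of the 19 primes tested shows any such pattern (for each of these groups the chance of that is below 10^-4), which rules them out. Hence G = (C_3 x C_3) : C_4 (6T10), of order 36. The Galois group (C_3 x C_3) : C_4 (6T10) has order 36, so the splitting field has degree 36 over Q.

36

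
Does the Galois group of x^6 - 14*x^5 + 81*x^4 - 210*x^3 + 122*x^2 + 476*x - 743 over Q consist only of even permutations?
The polynomial is irreducible of degree 6 over Q. Its discriminant is 1728393484898304 = 41573952^2, a perfect square. A Galois group lies in the alternating group exactly when the discriminant is a square in Q, so the Galois group (A_4) is contained in A_6.

Yes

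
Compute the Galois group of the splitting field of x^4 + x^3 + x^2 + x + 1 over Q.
The polynomial is an irreducible quartic over Q and its discriminant is 125, which is not a perfect square, so the Galois group is not contained in A_4. The resolvent cubic y^3 - y^2 - 3*y + 2 has exactly one rational root, so the Galois group is C_4 or D_4. The quartic becomes reducible over Q(sqrt(disc)), so the group is C_4.

4T1: C_4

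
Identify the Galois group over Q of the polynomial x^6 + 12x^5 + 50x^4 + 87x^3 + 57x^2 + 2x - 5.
The polynomial f is an irreducible sextic over Q, so G = Gal(f/Q) is one of the 16 transitive subgroups 6T1, ..., 6T16 of S_6. The discriminant of f is 30991489 = 5567^2, a perfect square, so G is contained in A_6. The transitive groups of degree 6 contained in A_6 are: A_4 (6T4, order 12), S_4 (6T7, order 24), (C_3 x C_3) : C_4 (6T10, order 36), PSL(2,5) (6T12, order 60), A_6 (6T15, order 360). By Dedekind's theorem, for a prime p not dividing disc(f) the degrees of the irreducible factors of f mod p form the cycle type of an element of G. Factoring f modulo the 21 such primes p <= 79 (skipping 19, which divides the discriminant), each new pattern first appears at: mod 2: f = (x + 1)(x^5 + x^4 + x^3 + x + 1), pattern 5+1; mod 7: f = (x^3 + x^2 + 3x + 5)(x^3 + 4x^2 + x + 6), pattern 3+3; mod 61: f = (x + 4)(x + 26)(x^2 + 50x + 13)(x^2 + 54x + 30), pattern 2+2+1+1. No other pattern occurs in this range, so the set of observed cycle types is {5+1, 3+3, 2+2+1+1}. The candidates containing elements of all these cycle types are PSL(2,5) (6T12) of order 60, A_6 (6T15) of order 360; the others are excluded. The observed types are precisely the cycle types that occur in PSL(2,5) (6T12) (apart from the identity). Each of the other remaining candidates has further cycle types, and by the Chebotarev density theorem the matching factorization patterns would occur for a proportion of primes equal to their share of the group: A_6 (6T15) additionally contains elements of type 4+2, 3+1+1+1 (130 of its 360 elements, about 36% of primes). None of the 21 primes tested shows any such pattern (for each of these groups the chance of that is below 10^-4), which rules them out. Hence G = PSL(2,5) (6T12), of order 60.

PSL(2,5), A_5 acting on 6 points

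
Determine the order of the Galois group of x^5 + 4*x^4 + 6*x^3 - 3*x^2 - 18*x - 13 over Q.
10

The degree of the splitting field over Q equals the order of the Galois group, so first determine the group. The polynomial f is an irreducible quintic over Q, so G = Gal(f/Q) is a transitive subgroup of S_5: one of C_5 (5T1, order 5), D_5 (5T2, order 10), F_20 (5T3, order 20), A_5 (5T4, order 60) or S_5 (5T5, order 120). The discriminant of f is 373321 = 611^2, a perfect square, so G is contained in A_5. The transitive groups of degree 5 contained in A_5 are: C_5 (5T1, order 5), D_5 (5T2, order 10), A_5 (5T4, order 60). By Dedekind's theorem, for a prime p not dividing disc(f) the degrees of the irreducible factors of f mod p form the cycle type of an element of G. Factoring f modulo the 23 such primes p <= 97 (skipping 13, 47, which divide the discriminant), each new pattern first appears at: mod 2: f = (x^5 + x^2 + 1), pattern 5; mod 5: f = (x + 2)(x^2 + 3x + 3)(x^2 + 4x + 2), pattern 2+2+1; mod 83: f = (x + 6)(x + 14)(x + 75)(x + 77)(x + 81), pattern 1+1+1+1+1. No other pattern occurs in this range, so the set of observed cycle types is {5, 2+2+1, 1+1+1+1+1}. The candidates containing elements of all these cycle types are D_5 (5T2) of order 10, A_5 (5T4) of order 60; the others are excluded. The observed types are precisely the cycle types that occur in D_5 (5T2). Each of the other remaining candidates has further cycle types, and by the Chebotarev density theorem the matching factorization patterns would occur for a proportion of primes equal to their share of the group: A_5 (5T4) additionally contains elements of type 3+1+1 (20 of its 60 elements, about 33% of primes). None of the 23 primes tested shows any such pattern (for each of these groups the chance of that is below 10^-4), which rules them out. Hence G = D_5 (5T2), of order 10. The Galois group D_5 (5T2) has order 10, so the splitting field has degree 10 over Q.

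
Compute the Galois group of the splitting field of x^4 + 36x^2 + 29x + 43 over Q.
S_4 (order 24)

The polynomial is an irreducible quartic over Q and its discriminant is 880624309, which is not a perfect square, so the Galois group is not contained in A_4. The resolvent cubic y^3 - 36*y^2 - 172*y + 5351 is irreducible over Q. An irreducible resolvent with non-square discriminant gives S_4.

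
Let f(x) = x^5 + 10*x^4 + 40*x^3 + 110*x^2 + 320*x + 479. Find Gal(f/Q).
F_20

The polynomial f is an irreducible quintic over Q, so G = Gal(f/Q) is a transitive subgroup of S_5: one of C_5 (5T1, order 5), D_5 (5T2, order 10), F_20 (5T3, order 20), A_5 (5T4, order 60) or S_5 (5T5, order 120). The discriminant of f is 1085663503125, which is not a perfect square, so G is not contained in A_5. The transitive groups of degree 5 not contained in A_5 are: F_20 (5T3, order 20), S_5 (5T5, order 120). By Dedekind's theorem, for a prime p not dividing disc(f) the degrees of the irreducible factors of f mod p form the cycle type of an element of G. Factoring f modulo the 18 such primes p <= 73 (skipping 3, 5, 19, which divide the discriminant), each new pattern first appears at: mod 2: f = (x + 1)(x^4 + x^3 + x^2 + x + 1), pattern 4+1; mod 11: f = (x^5 + 10x^4 + 7x^3 + x + 6), pattern 5; mod 29: f = (x + 2)(x^2 + 18x + 15)(x^2 + 19x + 15), pattern 2+2+1; mod 41: f = (x + 5)(x + 12)(x + 21)(x + 26)(x + 28), pattern 1+1+1+1+1. No other pattern occurs in this range, so the set of observed cycle types is {4+1, 5, 2+2+1, 1+1+1+1+1}. The candidates containing elements of all these cycle types are F_20 (5T3) of order 20, S_5 (5T5) of order 120; the others are excluded. The observed types are precisely the cycle types that occur in F_20 (5T3). Each of the other remaining candidates has further cycle types, and by the Chebotarev density theorem the matching factorization patterns would occur for a proportion of primes equal to their share of the group: S_5 (5T5) additionally contains elements of type 3+2, 3+1+1, 2+1+1+1 (50 of its 120 elements, about 42% of primes). None of the 18 primes tested shows any such pattern (for each of these groups the chance of that is below 10^-4), which rules them out. Hence G = F_20 (5T3), of order 20.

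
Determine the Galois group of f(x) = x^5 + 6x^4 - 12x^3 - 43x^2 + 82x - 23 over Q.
C_5, the cyclic group of order 5

The polynomial f is an irreducible quintic over Q, so G = Gal(f/Q) is a transitive subgroup of S_5: one of C_5 (5T1, order 5), D_5 (5T2, order 10), F_20 (5T3, order 20), A_5 (5T4, order 60) or S_5 (5T5, order 120). The discriminant of f is 14320669561 = 119669^2, a perfect square, so G is contained in A_5. The transitive groups of degree 5 contained in A_5 are: C_5 (5T1, order 5), D_5 (5T2, order 10), A_5 (5T4, order 60). By Dedekind's theorem, for a prime p not dividing disc(f) the degrees of the irreducible factors of f mod p form the cycle type of an element of G. Factoring f modulo the 14 such primes p <= 59 (skipping 11, 23, 43, which divide the discriminant), each new pattern first appears at: mod 2: f = (x^5 + x^2 + 1), pattern 5. No other pattern occurs in this range, so the set of observed cycle types is {5}. The candidates containing elements of all these cycle types are C_5 (5T1) of order 5, D_5 (5T2) of order 10, A_5 (5T4) of order 60; the others are excluded. The observed types are precisely the cycle types that occur in C_5 (5T1) (apart from the identity). Each of the other remaining candidates has further cycle types, and by the Chebotarev density theorem the matching factorization patterns would occur for a proportion of primes equal to their share of the group: D_5 (5T2) additionally contains elements of type 2+2+1 (5 of its 10 elements, about 50% of primes); A_5 (5T4) additionally contains elements of type 3+1+1, 2+2+1 (35 of its 60 elements, about 58% of primes). None of the 14 primes tested shows any such pattern (for each of these groups the chance of that is below 10^-4), which rules them out. Hence G = C_5 (5T1), of order 5.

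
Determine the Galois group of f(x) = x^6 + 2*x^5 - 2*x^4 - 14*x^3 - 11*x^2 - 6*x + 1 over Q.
6T4: A_4

The polynomial f is an irreducible sextic over Q, so G = Gal(f/Q) is one of the 16 transitive subgroups 6T1, ..., 6T16 of S_6. The discriminant of f is 5489031744 = 74088^2, a perfect square, so G is contained in A_6. The transitive groups of degree 6 contained in A_6 are: A_4 (6T4, order 12), S_4 (6T7, order 24), (C_3 x C_3) : C_4 (6T10, order 36), PSL(2,5) (6T12, order 60), A_6 (6T15, order 360). By Dedekind's theorem, for a prime p not dividing disc(f) the degrees of the irreducible factors of f mod p form the cycle type of an element of G. Factoring f modulo the 33 such primes p <= 151 (skipping 2, 3, 7, which divide the discriminant), each new pattern first appears at: mod 5: f = (x^3 + 3x + 2)(x^3 + 2x^2 + 3), pattern 3+3; mod 13: f = (x + 9)(x + 10)(x^2 + 10x + 4)(x^2 + 12x + 3), pattern 2+2+1+1. No other pattern occurs in this range, so the set of observed cycle types is {3+3, 2+2+1+1}. The candidates containing elements of all these cycle types are A_4 (6T4) of order 12, S_4 (6T7) of order 24, (C_3 x C_3) : C_4 (6T10) of order 36, PSL(2,5) (6T12) of order 60, A_6 (6T15) of order 360; the others are excluded. The observed types are precisely the cycle types that occur in A_4 (6T4) (apart from the identity). Each of the other remaining candidates has further cycle types, and by the Chebotarev density theorem the matching factorization patterns would occur for a proportion of primes equal to their share of the group: S_4 (6T7) additionally contains elements of type 4+2 (6 of its 24 elements, about 25% of primes); (C_3 x C_3) : C_4 (6T10) additionally contains elements of type 4+2, 3+1+1+1 (22 of its 36 elements, about 61% of primes); PSL(2,5) (6T12) additionally contains elements of type 5+1 (24 of its 60 elements, about 40% of primes); A_6 (6T15) additionally contains elements of type 5+1, 4+2, 3+1+1+1 (274 of its 360 elements, about 76% of primes). None of the 33 primes tested shows any such pattern (for each of these groups the chance of that is below 10^-4), which rules them out. Hence G = A_4 (6T4), of order 12.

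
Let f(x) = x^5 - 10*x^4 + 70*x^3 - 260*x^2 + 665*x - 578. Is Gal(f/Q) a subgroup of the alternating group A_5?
The polynomial is irreducible of degree 5 over Q. Its discriminant is 5374771200000, which is not a perfect square. A Galois group lies in the alternating group exactly when the discriminant is a square in Q, so the Galois group (F_20) is not contained in A_5.

No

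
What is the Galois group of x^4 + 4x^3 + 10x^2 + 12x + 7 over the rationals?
The polynomial is an irreducible quartic over Q and its discriminant is 2048, which is not a perfect square, so the Galois group is not contained in A_4. The resolvent cubic y^3 - 10*y^2 + 20*y + 24 has exactly one rational root, so the Galois group is C_4 or D_4. The quartic becomes reducible over Q(sqrt(disc)), so the group is C_4.

C_4 (also written C4)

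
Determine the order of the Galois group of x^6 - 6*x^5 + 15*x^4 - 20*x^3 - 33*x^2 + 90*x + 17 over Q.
The degree of the splitting field over Q equals the order of the Galois group, so first determine the group. The polynomial f is an irreducible sextic over Q, so G = Gal(f/Q) is one of the 16 transitive subgroups 6T1, ..., 6T16 of S_6. The discriminant of f is -450868486864896, which is not a perfect square, so G is not contained in A_6. The transitive groups of degree 6 not contained in A_6 are: C_6 (6T1, order 6), S_3 (6T2, order 6), D_6 (6T3, order 12), C_3 x S_3 (6T5, order 18), A_4 x C_2 (6T6, order 24), S_4 (6T8, order 24), S_3 x S_3 (6T9, order 36), S_4 x C_2 (6T11, order 48), (S_3 x S_3) : C_2 (6T13, order 72), PGL(2,5) (6T14, order 120), S_6 (6T16, order 720). By Dedekind's theorem, for a prime p not dividing disc(f) the degrees of the irreducible factors of f mod p form the cycle type of an element of G. Factoring f modulo the 33 such primes p <= 149 (skipping 2, 3, which divide the discriminant), each new pattern first appears at: mod 5: f = (x^3 + x^2 + 3x + 4)(x^3 + 3x^2 + 4x + 3), pattern 3+3; mod 7: f = (x^6 + x^5 + x^4 + x^3 + 2x^2 + 6x + 3), pattern 6; mod 17: f = (x)(x + 15)(x^2 + 15x + 7)(x^2 + 15x + 13), pattern 2+2+1+1; mod 19: f = (x + 2)(x + 5)(x + 12)(x + 15)(x^2 + 17x + 8), pattern 2+1+1+1+1; mod 71: f = (x^2 + 69x + 30)(x^2 + 69x + 50)(x^2 + 69x + 65), pattern 2+2+2. No other pattern occurs in this range, so the set of observed cycle types is {3+3, 6, 2+2+1+1, 2+1+1+1+1, 2+2+2}. The candidates containing elements of all these cycle types are A_4 x C_2 (6T6) of order 24, S_4 x C_2 (6T11) of order 48, (S_3 x S_3) : C_2 (6T13) of order 72, S_6 (6T16) of order 720; the others are excluded. The observed types are precisely the cycle types that occur in A_4 x C_2 (6T6) (apart from the identity). Each of the other remaining candidates has further cycle types, and by the Chebotarev density theorem the matching factorization patterns would occur for a proportion of primes equal to their share of the group: S_4 x C_2 (6T11) additionally contains elements of type 4+2, 4+1+1 (12 of its 48 elements, about 25% of primes); (S_3 x S_3) : C_2 (6T13) additionally contains elements of type 4+2, 3+2+1, 3+1+1+1 (34 of its 72 elements, about 47% of primes); S_6 (6T16) additionally contains elements of type 5+1, 4+2, 4+1+1, 3+2+1, 3+1+1+1 (484 of its 720 elements, about 67% of primes). None of the 33 primes tested shows any such pattern (for each of these groups the chance of that is below 10^-4), which rules them out. Hence G = A_4 x C_2 (6T6), of order 24. The Galois group A_4 x C_2 (6T6) has order 24, so the splitting field has degree 24 over Q.

24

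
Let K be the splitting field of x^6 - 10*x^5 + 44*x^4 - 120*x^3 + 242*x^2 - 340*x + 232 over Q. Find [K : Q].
The degree of the splitting field over Q equals the order of the Galois group, so first determine the group. The polynomial f is an irreducible sextic over Q, so G = Gal(f/Q) is one of the 16 transitive subgroups 6T1, ..., 6T16 of S_6. The discriminant of f is -4014080000, which is not a perfect square, so G is not contained in A_6. The transitive groups of degree 6 not contained in A_6 are: C_6 (6T1, order 6), S_3 (6T2, order 6), D_6 (6T3, order 12), C_3 x S_3 (6T5, order 18), A_4 x C_2 (6T6, order 24), S_4 (6T8, order 24), S_3 x S_3 (6T9, order 36), S_4 x C_2 (6T11, order 48), (S_3 x S_3) : C_2 (6T13, order 72), PGL(2,5) (6T14, order 120), S_6 (6T16, order 720). By Dedekind's theorem, for a prime p not dividing disc(f) the degrees of the irreducible factors of f mod p form the cycle type of an element of G. Factoring f modulo the 22 such primes p <= 97 (skipping 2, 5, 7, which divide the discriminant), each new pattern first appears at: mod 3: f = (x^3 + 2x + 1)(x^3 + 2x^2 + 1), pattern 3+3; mod 13: f = (x + 5)(x + 10)(x^4 + x^3 + 5x^2 + 2x + 1), pattern 4+1+1; mod 37: f = (x^2 + 10x + 30)(x^2 + 26x + 6)(x^2 + 28x + 35), pattern 2+2+2; mod 43: f = (x + 1)(x + 25)(x^2 + 19x + 25)(x^2 + 31x + 40), pattern 2+2+1+1. No other pattern occurs in this range, so the set of observed cycle types is {3+3, 4+1+1, 2+2+2, 2+2+1+1}. The candidates containing elements of all these cycle types are S_4 (6T8) of order 24, S_4 x C_2 (6T11) of order 48, PGL(2,5) (6T14) of order 120, S_6 (6T16) of order 720; the others are excluded. The observed types are precisely the cycle types that occur in S_4 (6T8) (apart from the identity). Each of the other remaining candidates has further cycle types, and by the Chebotarev density theorem the matching factorization patterns would occur for a proportion of primes equal to their share of the group: S_4 x C_2 (6T11) additionally contains elements of type 6, 4+2, 2+1+1+1+1 (17 of its 48 elements, about 35% of primes); PGL(2,5) (6T14) additionally contains elements of type 6, 5+1 (44 of its 120 elements, about 37% of primes); S_6 (6T16) additionally contains elements of type 6, 5+1, 4+2, 3+2+1, 3+1+1+1, 2+1+1+1+1 (529 of its 720 elements, about 73% of primes). None of the 22 primes tested shows any such pattern (for each of these groups the chance of that is below 10^-4), which rules them out. Hence G = S_4 (6T8), of order 24. The Galois group S_4 (6T8) has order 24, so the splitting field has degree 24 over Q.

24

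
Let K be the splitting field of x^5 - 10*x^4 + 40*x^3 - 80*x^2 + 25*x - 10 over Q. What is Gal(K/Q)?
The polynomial f is an irreducible quintic over Q, so G = Gal(f/Q) is a transitive subgroup of S_5: one of C_5 (5T1, order 5), D_5 (5T2, order 10), F_20 (5T3, order 20), A_5 (5T4, order 60) or S_5 (5T5, order 120). The discriminant of f is 58564000000 = 242000^2, a perfect square, so G is contained in A_5. The transitive groups of degree 5 contained in A_5 are: C_5 (5T1, order 5), D_5 (5T2, order 10), A_5 (5T4, order 60). By Dedekind's theorem, for a prime p not dividing disc(f) the degrees of the irreducible factors of f mod p form the cycle type of an element of G. Factoring f modulo the 3 such primes p <= 13 (skipping 2, 5, 11, which divide the discriminant), each new pattern first appears at: mod 3: f = (x^5 + 2x^4 + x^3 + x^2 + x + 2), pattern 5; mod 13: f = (x + 3)(x + 5)(x^3 + 8x^2 + 8), pattern 3+1+1. No other pattern occurs in this range, so the set of observed cycle types is {5, 3+1+1}. Among the candidates above, the only group containing elements of all these cycle types is A_5 (5T4) — each of C_5 (5T1), D_5 (5T2) lacks at least one of them. Hence G = A_5 (5T4), of order 60.

A_5 (also written A5)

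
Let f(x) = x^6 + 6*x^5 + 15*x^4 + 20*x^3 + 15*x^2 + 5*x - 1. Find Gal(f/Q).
The polynomial f is an irreducible sextic over Q, so G = Gal(f/Q) is one of the 16 transitive subgroups 6T1, ..., 6T16 of S_6. The discriminant of f is 49781, which is not a perfect square, so G is not contained in A_6. The transitive groups of degree 6 not contained in A_6 are: C_6 (6T1, order 6), S_3 (6T2, order 6), D_6 (6T3, order 12), C_3 x S_3 (6T5, order 18), A_4 x C_2 (6T6, order 24), S_4 (6T8, order 24), S_3 x S_3 (6T9, order 36), S_4 x C_2 (6T11, order 48), (S_3 x S_3) : C_2 (6T13, order 72), PGL(2,5) (6T14, order 120), S_6 (6T16, order 720). By Dedekind's theorem, for a prime p not dividing disc(f) the degrees of the irreducible factors of f mod p form the cycle type of an element of G. Factoring f modulo the 4 such primes p <= 7, each new pattern first appears at: mod 2: f = (x^6 + x^4 + x^2 + x + 1), pattern 6; mod 5: f = (x + 3)(x^5 + 3x^4 + x^3 + 2x^2 + 4x + 3), pattern 5+1; mod 7: f = (x^2 + 4x + 5)(x^4 + 2x^3 + 2x^2 + 2x + 4), pattern 4+2. No other pattern occurs in this range, so the set of observed cycle types is {6, 5+1, 4+2}. Among the candidates above, the only group containing elements of all these cycle types is S_6 (6T16); every other candidate lacks at least one of them. Hence G = S_6 (6T16), of order 720.

S_6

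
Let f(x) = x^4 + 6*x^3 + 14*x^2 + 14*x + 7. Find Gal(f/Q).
A_4

The polynomial is an irreducible quartic over Q and its discriminant is 3136 = 56^2, a perfect square, so the Galois group is contained in A_4. The resolvent cubic y^3 - 14*y^2 + 56*y - 56 is irreducible over Q. An irreducible resolvent with square discriminant gives A_4.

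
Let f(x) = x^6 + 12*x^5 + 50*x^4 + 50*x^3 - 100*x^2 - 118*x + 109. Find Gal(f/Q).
(C_3 x C_3) : C_4, the transitive group 6T10 of order 36

The polynomial f is an irreducible sextic over Q, so G = Gal(f/Q) is one of the 16 transitive subgroups 6T1, ..., 6T16 of S_6. The discriminant of f is 38875225000000 = 6235000^2, a perfect square, so G is contained in A_6. The transitive groups of degree 6 contained in A_6 are: A_4 (6T4, order 12), S_4 (6T7, order 24), (C_3 x C_3) : C_4 (6T10, order 36), PSL(2,5) (6T12, order 60), A_6 (6T15, order 360). By Dedekind's theorem, for a prime p not dividing disc(f) the degrees of the irreducible factors of f mod p form the cycle type of an element of G. Factoring f modulo the 19 such primes p <= 83 (skipping 2, 5, 29, 43, which divide the discriminant), each new pattern first appears at: mod 3: f = (x^2 + 1)(x^4 + x^2 + 2x + 1), pattern 4+2; mod 11: f = (x^3 + 2x^2 + x + 9)(x^3 + 10x^2 + 7x + 6), pattern 3+3; mod 19: f = (x + 3)(x + 17)(x^2 + 13x + 15)(x^2 + 17x + 18), pattern 2+2+1+1; mod 61: f = (x + 23)(x + 26)(x + 44)(x^3 + 41x^2 + 10x + 11), pattern 3+1+1+1. No other pattern occurs in this range, so the set of observed cycle types is {4+2, 3+3, 2+2+1+1, 3+1+1+1}. The candidates containing elements of all these cycle types are (C_3 x C_3) : C_4 (6T10) of order 36, A_6 (6T15) of order 360; the others are excluded. The observed types are precisely the cycle types that occur in (C_3 x C_3) : C_4 (6T10) (apart from the identity). Each of the other remaining candidates has further cycle types, and by the Chebotarev density theorem the matching factorization patterns would occur for a proportion of primes equal to their share of the group: A_6 (6T15) additionally contains elements of type 5+1 (144 of its 360 elements, about 40% of primes). None of the 19 primes tested shows any such pattern (for each of these groups the chance of that is below 10^-4), which rules them out. Hence G = (C_3 x C_3) : C_4 (6T10), of order 36.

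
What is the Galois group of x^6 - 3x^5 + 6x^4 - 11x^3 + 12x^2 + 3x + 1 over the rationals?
S_3, S_3 acting on 6 points

The polynomial f is an irreducible sextic over Q, so G = Gal(f/Q) is one of the 16 transitive subgroups 6T1, ..., 6T16 of S_6. The discriminant of f is -2066242608, which is not a perfect square, so G is not contained in A_6. The transitive groups of degree 6 not contained in A_6 are: C_6 (6T1, order 6), S_3 (6T2, order 6), D_6 (6T3, order 12), C_3 x S_3 (6T5, order 18), A_4 x C_2 (6T6, order 24), S_4 (6T8, order 24), S_3 x S_3 (6T9, order 36), S_4 x C_2 (6T11, order 48), (S_3 x S_3) : C_2 (6T13, order 72), PGL(2,5) (6T14, order 120), S_6 (6T16, order 720). By Dedekind's theorem, for a prime p not dividing disc(f) the degrees of the irreducible factors of f mod p form the cycle type of an element of G. Factoring f modulo the 23 such primes p <= 97 (skipping 2, 3, which divide the discriminant), each new pattern first appears at: mod 5: f = (x^2 + 2x + 3)(x^2 + 2x + 4)(x^2 + 3x + 3), pattern 2+2+2; mod 7: f = (x^3 + 5x^2 + 6x + 6)(x^3 + 6x^2 + 5x + 6), pattern 3+3; mod 31: f = (x + 1)(x + 5)(x + 16)(x + 18)(x + 21)(x + 29), pattern 1+1+1+1+1+1. No other pattern occurs in this range, so the set of observed cycle types is {2+2+2, 3+3, 1+1+1+1+1+1}. The candidates containing elements of all these cycle types are C_6 (6T1) of order 6, S_3 (6T2) of order 6, D_6 (6T3) of order 12, C_3 x S_3 (6T5) of order 18, A_4 x C_2 (6T6) of order 24, S_4 (6T8) of order 24, S_3 x S_3 (6T9) of order 36, S_4 x C_2 (6T11) of order 48, (S_3 x S_3) : C_2 (6T13) of order 72, PGL(2,5) (6T14) of order 120, S_6 (6T16) of order 720; the others are excluded. The observed types are precisely the cycle types that occur in S_3 (6T2). Each of the other remaining candidates has further cycle types, and by the Chebotarev density theorem the matching factorization patterns would occur for a proportion of primes equal to their share of the group: C_6 (6T1) additionally contains elements of type 6 (2 of its 6 elements, about 33% of primes); D_6 (6T3) additionally contains elements of type 6, 2+2+1+1 (5 of its 12 elements, about 42% of primes); C_3 x S_3 (6T5) additionally contains elements of type 6, 3+1+1+1 (10 of its 18 elements, about 56% of primes); A_4 x C_2 (6T6) additionally contains elements of type 6, 2+2+1+1, 2+1+1+1+1 (14 of its 24 elements, about 58% of primes); S_4 (6T8) additionally contains elements of type 4+1+1, 2+2+1+1 (9 of its 24 elements, about 38% of primes); S_3 x S_3 (6T9) additionally contains elements of type 6, 3+1+1+1, 2+2+1+1 (25 of its 36 elements, about 69% of primes); S_4 x C_2 (6T11) additionally contains elements of type 6, 4+2, 4+1+1, 2+2+1+1, 2+1+1+1+1 (32 of its 48 elements, about 67% of primes); (S_3 x S_3) : C_2 (6T13) additionally contains elements of type 6, 4+2, 3+2+1, 3+1+1+1, 2+2+1+1, 2+1+1+1+1 (61 of its 72 elements, about 85% of primes); PGL(2,5) (6T14) additionally contains elements of type 6, 5+1, 4+1+1, 2+2+1+1 (89 of its 120 elements, about 74% of primes); S_6 (6T16) additionally contains elements of type 6, 5+1, 4+2, 4+1+1, 3+2+1, 3+1+1+1, 2+2+1+1, 2+1+1+1+1 (664 of its 720 elements, about 92% of primes). None of the 23 primes tested shows any such pattern (for each of these groups the chance of that is below 10^-4), which rules them out. Hence G = S_3 (6T2), of order 6.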